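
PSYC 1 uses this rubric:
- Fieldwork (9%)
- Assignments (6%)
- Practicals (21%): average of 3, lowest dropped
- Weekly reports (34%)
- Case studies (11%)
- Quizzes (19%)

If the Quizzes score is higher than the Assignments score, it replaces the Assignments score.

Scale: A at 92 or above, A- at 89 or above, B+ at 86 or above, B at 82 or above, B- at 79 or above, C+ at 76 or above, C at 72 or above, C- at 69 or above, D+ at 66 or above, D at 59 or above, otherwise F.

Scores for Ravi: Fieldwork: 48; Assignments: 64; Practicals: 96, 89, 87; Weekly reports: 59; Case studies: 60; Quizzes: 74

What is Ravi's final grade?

D+

Practicals: drop 87 → average of remaining 2 = 185/2 = 92.5
Quizzes (74) > Assignments (64), so Assignments counts as 74.
Weighted total:
  Fieldwork 48 × 0.09 = 4.32
  Assignments 74 × 0.06 = 4.44
  Practicals 92.5 × 0.21 = 19.425
  Weekly reports 59 × 0.34 = 20.06
  Case studies 60 × 0.11 = 6.6
  Quizzes 74 × 0.19 = 14.06
Sum = 68.905
68.905 is ≥ 66 and < 69 → D+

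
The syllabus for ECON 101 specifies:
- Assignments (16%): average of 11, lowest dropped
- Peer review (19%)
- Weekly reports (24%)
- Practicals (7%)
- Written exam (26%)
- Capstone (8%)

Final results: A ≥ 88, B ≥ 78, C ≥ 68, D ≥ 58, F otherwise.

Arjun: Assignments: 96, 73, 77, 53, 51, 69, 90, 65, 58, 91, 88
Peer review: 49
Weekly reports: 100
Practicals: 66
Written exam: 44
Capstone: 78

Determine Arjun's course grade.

D

Assignments: drop 51 → average of remaining 10 = 760/10 = 76
Weighted total:
  Assignments 76 × 0.16 = 12.16
  Peer review 49 × 0.19 = 9.31
  Weekly reports 100 × 0.24 = 24
  Practicals 66 × 0.07 = 4.62
  Written exam 44 × 0.26 = 11.44
  Capstone 78 × 0.08 = 6.24
Sum = 67.77
67.77 is ≥ 58 and < 68 → D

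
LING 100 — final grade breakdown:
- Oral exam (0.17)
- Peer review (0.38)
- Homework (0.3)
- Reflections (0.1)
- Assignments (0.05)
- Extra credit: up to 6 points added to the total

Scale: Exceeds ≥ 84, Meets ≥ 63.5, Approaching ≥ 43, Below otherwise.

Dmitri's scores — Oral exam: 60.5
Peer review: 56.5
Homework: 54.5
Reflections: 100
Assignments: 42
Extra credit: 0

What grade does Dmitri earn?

Approaching

Weighted total:
  Oral exam 60.5 × 0.17 = 10.285
  Peer review 56.5 × 0.38 = 21.47
  Homework 54.5 × 0.3 = 16.35
  Reflections 100 × 0.1 = 10
  Assignments 42 × 0.05 = 2.1
Sum = 60.205
Extra credit: 60.205 + 0 = 60.205
60.205 is ≥ 43 and < 63.5 → Approaching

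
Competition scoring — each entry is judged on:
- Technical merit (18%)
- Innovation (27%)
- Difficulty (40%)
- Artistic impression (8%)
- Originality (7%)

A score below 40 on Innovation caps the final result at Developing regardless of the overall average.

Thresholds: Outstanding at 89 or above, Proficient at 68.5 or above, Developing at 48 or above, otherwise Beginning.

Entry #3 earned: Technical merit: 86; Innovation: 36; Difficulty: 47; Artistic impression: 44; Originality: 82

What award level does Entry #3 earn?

Innovation score 36 < 40: minimum not met.
Weighted total:
  Technical merit 86 × 0.18 = 15.48
  Innovation 36 × 0.27 = 9.72
  Difficulty 47 × 0.4 = 18.8
  Artistic impression 44 × 0.08 = 3.52
  Originality 82 × 0.07 = 5.74
Sum = 53.26
53.26 would be Developing; cap at Developing applies → Developing.

Developing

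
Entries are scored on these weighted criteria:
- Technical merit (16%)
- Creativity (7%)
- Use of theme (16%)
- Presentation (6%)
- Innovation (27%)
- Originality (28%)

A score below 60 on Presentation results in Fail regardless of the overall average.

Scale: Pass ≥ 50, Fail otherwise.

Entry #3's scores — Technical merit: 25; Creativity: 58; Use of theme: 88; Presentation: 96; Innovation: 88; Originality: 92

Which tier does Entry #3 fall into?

Pass

Presentation score 96 ≥ 60: minimum met.
Weighted total:
  Technical merit 25 × 0.16 = 4
  Creativity 58 × 0.07 = 4.06
  Use of theme 88 × 0.16 = 14.08
  Presentation 96 × 0.06 = 5.76
  Innovation 88 × 0.27 = 23.76
  Originality 92 × 0.28 = 25.76
Sum = 77.42
77.42 ≥ 50 → Pass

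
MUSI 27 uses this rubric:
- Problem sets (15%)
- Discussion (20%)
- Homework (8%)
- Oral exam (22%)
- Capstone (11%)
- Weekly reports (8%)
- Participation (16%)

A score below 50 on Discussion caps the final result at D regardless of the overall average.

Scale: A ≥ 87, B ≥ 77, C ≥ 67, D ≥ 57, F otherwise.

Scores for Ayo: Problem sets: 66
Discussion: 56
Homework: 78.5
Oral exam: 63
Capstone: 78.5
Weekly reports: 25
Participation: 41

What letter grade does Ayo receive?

Discussion score 56 ≥ 50: minimum met.
Weighted total:
  Problem sets 66 × 0.15 = 9.9
  Discussion 56 × 0.2 = 11.2
  Homework 78.5 × 0.08 = 6.28
  Oral exam 63 × 0.22 = 13.86
  Capstone 78.5 × 0.11 = 8.635
  Weekly reports 25 × 0.08 = 2
  Participation 41 × 0.16 = 6.56
Sum = 58.435
58.435 is ≥ 57 and < 67 → D

D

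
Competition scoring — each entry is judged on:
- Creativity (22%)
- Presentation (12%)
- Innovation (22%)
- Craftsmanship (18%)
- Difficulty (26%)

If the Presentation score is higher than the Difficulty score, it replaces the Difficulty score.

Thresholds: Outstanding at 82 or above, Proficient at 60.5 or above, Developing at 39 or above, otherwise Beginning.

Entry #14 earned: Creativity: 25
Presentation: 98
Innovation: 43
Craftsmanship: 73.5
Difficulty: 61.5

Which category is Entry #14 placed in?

Presentation (98) > Difficulty (61.5), so Difficulty counts as 98.
Weighted total:
  Creativity 25 × 0.22 = 5.5
  Presentation 98 × 0.12 = 11.76
  Innovation 43 × 0.22 = 9.46
  Craftsmanship 73.5 × 0.18 = 13.23
  Difficulty 98 × 0.26 = 25.48
Sum = 65.43
65.43 is ≥ 60.5 and < 82 → Proficient

Proficient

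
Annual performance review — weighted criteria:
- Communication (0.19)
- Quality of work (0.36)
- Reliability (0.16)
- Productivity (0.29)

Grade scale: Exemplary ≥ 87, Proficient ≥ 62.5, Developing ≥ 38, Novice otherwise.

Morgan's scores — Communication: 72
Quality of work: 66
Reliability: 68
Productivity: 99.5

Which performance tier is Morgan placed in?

Weighted total:
  Communication 72 × 0.19 = 13.68
  Quality of work 66 × 0.36 = 23.76
  Reliability 68 × 0.16 = 10.88
  Productivity 99.5 × 0.29 = 28.855
Sum = 77.175
77.175 is ≥ 62.5 and < 87 → Proficient

Proficient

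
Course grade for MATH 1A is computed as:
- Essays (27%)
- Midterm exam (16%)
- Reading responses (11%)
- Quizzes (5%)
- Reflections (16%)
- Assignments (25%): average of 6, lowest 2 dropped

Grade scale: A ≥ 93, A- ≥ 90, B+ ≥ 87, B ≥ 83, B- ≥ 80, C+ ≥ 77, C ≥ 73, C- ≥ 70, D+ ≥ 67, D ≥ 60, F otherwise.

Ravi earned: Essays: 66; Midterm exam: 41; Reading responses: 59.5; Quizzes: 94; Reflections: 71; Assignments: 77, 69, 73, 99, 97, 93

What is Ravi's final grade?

Assignments: drop 69, 73 → average of remaining 4 = 366/4 = 91.5
Weighted total:
  Essays 66 × 0.27 = 17.82
  Midterm exam 41 × 0.16 = 6.56
  Reading responses 59.5 × 0.11 = 6.545
  Quizzes 94 × 0.05 = 4.7
  Reflections 71 × 0.16 = 11.36
  Assignments 91.5 × 0.25 = 22.875
Sum = 69.86
69.86 is ≥ 67 and < 70 → D+

D+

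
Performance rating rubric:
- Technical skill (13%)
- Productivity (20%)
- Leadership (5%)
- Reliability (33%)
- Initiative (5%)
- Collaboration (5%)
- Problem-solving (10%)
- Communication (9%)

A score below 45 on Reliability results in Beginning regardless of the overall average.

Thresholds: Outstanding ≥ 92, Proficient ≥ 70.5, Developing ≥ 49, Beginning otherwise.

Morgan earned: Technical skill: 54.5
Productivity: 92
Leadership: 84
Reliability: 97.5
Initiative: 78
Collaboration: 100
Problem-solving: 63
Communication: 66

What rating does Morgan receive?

Proficient

Reliability score 97.5 ≥ 45: minimum met.
Weighted total:
  Technical skill 54.5 × 0.13 = 7.085
  Productivity 92 × 0.2 = 18.4
  Leadership 84 × 0.05 = 4.2
  Reliability 97.5 × 0.33 = 32.175
  Initiative 78 × 0.05 = 3.9
  Collaboration 100 × 0.05 = 5
  Problem-solving 63 × 0.1 = 6.3
  Communication 66 × 0.09 = 5.94
Sum = 83
83 is ≥ 70.5 and < 92 → Proficient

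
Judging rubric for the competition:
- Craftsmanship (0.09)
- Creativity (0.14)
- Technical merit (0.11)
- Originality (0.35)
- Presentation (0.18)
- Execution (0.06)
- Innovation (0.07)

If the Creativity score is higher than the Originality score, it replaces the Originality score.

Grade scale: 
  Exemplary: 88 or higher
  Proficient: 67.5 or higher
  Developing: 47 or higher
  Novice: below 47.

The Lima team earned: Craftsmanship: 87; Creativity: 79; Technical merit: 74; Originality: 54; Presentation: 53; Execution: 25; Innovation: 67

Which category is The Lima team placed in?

Proficient

Creativity (79) > Originality (54), so Originality counts as 79.
Weighted total:
  Craftsmanship 87 × 0.09 = 7.83
  Creativity 79 × 0.14 = 11.06
  Technical merit 74 × 0.11 = 8.14
  Originality 79 × 0.35 = 27.65
  Presentation 53 × 0.18 = 9.54
  Execution 25 × 0.06 = 1.5
  Innovation 67 × 0.07 = 4.69
Sum = 70.41
70.41 is ≥ 67.5 and < 88 → Proficient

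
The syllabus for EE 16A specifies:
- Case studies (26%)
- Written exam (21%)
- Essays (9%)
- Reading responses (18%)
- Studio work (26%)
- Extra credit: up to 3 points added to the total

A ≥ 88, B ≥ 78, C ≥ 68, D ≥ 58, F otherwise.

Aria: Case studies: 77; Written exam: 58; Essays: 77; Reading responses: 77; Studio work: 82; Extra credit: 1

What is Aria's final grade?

C

Weighted total:
  Case studies 77 × 0.26 = 20.02
  Written exam 58 × 0.21 = 12.18
  Essays 77 × 0.09 = 6.93
  Reading responses 77 × 0.18 = 13.86
  Studio work 82 × 0.26 = 21.32
Sum = 74.31
Extra credit: 74.31 + 1 = 75.31
75.31 is ≥ 68 and < 78 → C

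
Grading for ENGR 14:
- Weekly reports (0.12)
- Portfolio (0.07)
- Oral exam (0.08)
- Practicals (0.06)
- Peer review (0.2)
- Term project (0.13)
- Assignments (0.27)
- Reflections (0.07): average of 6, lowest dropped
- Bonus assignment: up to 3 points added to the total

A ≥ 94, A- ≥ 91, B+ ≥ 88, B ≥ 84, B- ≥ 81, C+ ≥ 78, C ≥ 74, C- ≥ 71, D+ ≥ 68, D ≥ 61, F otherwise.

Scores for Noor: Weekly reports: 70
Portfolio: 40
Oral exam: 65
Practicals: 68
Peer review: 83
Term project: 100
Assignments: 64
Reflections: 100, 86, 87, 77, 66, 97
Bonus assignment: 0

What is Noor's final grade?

C-

Reflections: drop 66 → average of remaining 5 = 447/5 = 89.4
Weighted total:
  Weekly reports 70 × 0.12 = 8.4
  Portfolio 40 × 0.07 = 2.8
  Oral exam 65 × 0.08 = 5.2
  Practicals 68 × 0.06 = 4.08
  Peer review 83 × 0.2 = 16.6
  Term project 100 × 0.13 = 13
  Assignments 64 × 0.27 = 17.28
  Reflections 89.4 × 0.07 = 6.258
Sum = 73.618
Bonus assignment: 73.618 + 0 = 73.618
73.618 is ≥ 71 and < 74 → C-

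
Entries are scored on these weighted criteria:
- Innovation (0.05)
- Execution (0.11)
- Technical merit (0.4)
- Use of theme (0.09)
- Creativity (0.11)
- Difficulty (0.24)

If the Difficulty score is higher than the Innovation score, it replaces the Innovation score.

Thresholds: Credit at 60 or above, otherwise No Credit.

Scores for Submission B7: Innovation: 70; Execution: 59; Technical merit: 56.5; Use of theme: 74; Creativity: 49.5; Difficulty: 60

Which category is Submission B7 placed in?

No Credit

Difficulty (60) ≤ Innovation (70), so Innovation stays at 70.
Weighted total:
  Innovation 70 × 0.05 = 3.5
  Execution 59 × 0.11 = 6.49
  Technical merit 56.5 × 0.4 = 22.6
  Use of theme 74 × 0.09 = 6.66
  Creativity 49.5 × 0.11 = 5.445
  Difficulty 60 × 0.24 = 14.4
Sum = 59.095
59.095 < 60 → No Credit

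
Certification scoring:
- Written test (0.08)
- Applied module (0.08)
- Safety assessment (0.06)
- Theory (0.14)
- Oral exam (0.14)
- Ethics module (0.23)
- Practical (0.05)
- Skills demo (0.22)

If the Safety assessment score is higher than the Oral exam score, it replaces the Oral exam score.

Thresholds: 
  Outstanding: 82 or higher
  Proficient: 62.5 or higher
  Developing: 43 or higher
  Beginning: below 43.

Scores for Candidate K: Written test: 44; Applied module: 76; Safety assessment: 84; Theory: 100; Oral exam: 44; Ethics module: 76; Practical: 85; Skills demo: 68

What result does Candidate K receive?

Safety assessment (84) > Oral exam (44), so Oral exam counts as 84.
Weighted total:
  Written test 44 × 0.08 = 3.52
  Applied module 76 × 0.08 = 6.08
  Safety assessment 84 × 0.06 = 5.04
  Theory 100 × 0.14 = 14
  Oral exam 84 × 0.14 = 11.76
  Ethics module 76 × 0.23 = 17.48
  Practical 85 × 0.05 = 4.25
  Skills demo 68 × 0.22 = 14.96
Sum = 77.09
77.09 is ≥ 62.5 and < 82 → Proficient

Proficient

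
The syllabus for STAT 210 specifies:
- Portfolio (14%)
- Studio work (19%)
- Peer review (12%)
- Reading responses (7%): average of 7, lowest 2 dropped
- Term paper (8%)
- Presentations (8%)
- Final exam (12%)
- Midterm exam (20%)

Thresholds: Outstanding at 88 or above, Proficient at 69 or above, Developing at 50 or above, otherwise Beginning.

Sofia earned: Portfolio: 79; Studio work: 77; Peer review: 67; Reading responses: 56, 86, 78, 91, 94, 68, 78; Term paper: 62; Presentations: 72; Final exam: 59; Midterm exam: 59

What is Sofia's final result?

Proficient

Reading responses: drop 56, 68 → average of remaining 5 = 427/5 = 85.4
Weighted total:
  Portfolio 79 × 0.14 = 11.06
  Studio work 77 × 0.19 = 14.63
  Peer review 67 × 0.12 = 8.04
  Reading responses 85.4 × 0.07 = 5.978
  Term paper 62 × 0.08 = 4.96
  Presentations 72 × 0.08 = 5.76
  Final exam 59 × 0.12 = 7.08
  Midterm exam 59 × 0.2 = 11.8
Sum = 69.308
69.308 is ≥ 69 and < 88 → Proficient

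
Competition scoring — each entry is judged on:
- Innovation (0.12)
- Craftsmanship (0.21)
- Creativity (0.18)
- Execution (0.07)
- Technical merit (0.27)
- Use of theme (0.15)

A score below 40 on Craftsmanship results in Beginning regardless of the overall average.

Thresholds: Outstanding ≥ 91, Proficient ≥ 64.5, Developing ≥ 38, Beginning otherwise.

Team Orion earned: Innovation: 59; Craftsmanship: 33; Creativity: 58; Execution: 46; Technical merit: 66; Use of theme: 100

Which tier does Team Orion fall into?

Beginning

Craftsmanship score 33 < 40: minimum not met.
Weighted total:
  Innovation 59 × 0.12 = 7.08
  Craftsmanship 33 × 0.21 = 6.93
  Creativity 58 × 0.18 = 10.44
  Execution 46 × 0.07 = 3.22
  Technical merit 66 × 0.27 = 17.82
  Use of theme 100 × 0.15 = 15
Sum = 60.49
Because the Craftsmanship minimum was not met, the result is Beginning.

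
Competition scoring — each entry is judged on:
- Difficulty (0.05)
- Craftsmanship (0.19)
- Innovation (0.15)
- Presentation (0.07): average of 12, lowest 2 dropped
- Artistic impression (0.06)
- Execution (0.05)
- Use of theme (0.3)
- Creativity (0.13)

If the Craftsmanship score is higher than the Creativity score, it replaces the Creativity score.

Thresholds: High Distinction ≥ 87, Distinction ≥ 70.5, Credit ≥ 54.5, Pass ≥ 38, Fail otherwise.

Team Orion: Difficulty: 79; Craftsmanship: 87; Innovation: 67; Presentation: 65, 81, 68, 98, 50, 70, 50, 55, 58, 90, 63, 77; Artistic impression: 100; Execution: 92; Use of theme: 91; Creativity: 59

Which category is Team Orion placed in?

Presentation: drop 50, 50 → average of remaining 10 = 725/10 = 72.5
Craftsmanship (87) > Creativity (59), so Creativity counts as 87.
Weighted total:
  Difficulty 79 × 0.05 = 3.95
  Craftsmanship 87 × 0.19 = 16.53
  Innovation 67 × 0.15 = 10.05
  Presentation 72.5 × 0.07 = 5.075
  Artistic impression 100 × 0.06 = 6
  Execution 92 × 0.05 = 4.6
  Use of theme 91 × 0.3 = 27.3
  Creativity 87 × 0.13 = 11.31
Sum = 84.815
84.815 is ≥ 70.5 and < 87 → Distinction

Distinction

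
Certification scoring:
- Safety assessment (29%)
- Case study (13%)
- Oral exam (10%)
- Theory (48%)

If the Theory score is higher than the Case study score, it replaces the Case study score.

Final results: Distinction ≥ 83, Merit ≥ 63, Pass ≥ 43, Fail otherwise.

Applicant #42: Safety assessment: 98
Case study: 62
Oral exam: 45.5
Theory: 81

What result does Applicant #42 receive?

Merit

Theory (81) > Case study (62), so Case study counts as 81.
Weighted total:
  Safety assessment 98 × 0.29 = 28.42
  Case study 81 × 0.13 = 10.53
  Oral exam 45.5 × 0.1 = 4.55
  Theory 81 × 0.48 = 38.88
Sum = 82.38
82.38 is ≥ 63 and < 83 → Merit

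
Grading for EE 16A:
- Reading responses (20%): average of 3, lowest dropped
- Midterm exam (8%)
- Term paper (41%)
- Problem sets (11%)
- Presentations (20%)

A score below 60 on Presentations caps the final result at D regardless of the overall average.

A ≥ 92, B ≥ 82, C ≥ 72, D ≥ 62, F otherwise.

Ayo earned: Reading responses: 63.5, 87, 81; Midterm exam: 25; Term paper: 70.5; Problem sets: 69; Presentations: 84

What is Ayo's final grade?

C

Reading responses: drop 63.5 → average of remaining 2 = 168/2 = 84
Presentations score 84 ≥ 60: minimum met.
Weighted total:
  Reading responses 84 × 0.2 = 16.8
  Midterm exam 25 × 0.08 = 2
  Term paper 70.5 × 0.41 = 28.905
  Problem sets 69 × 0.11 = 7.59
  Presentations 84 × 0.2 = 16.8
Sum = 72.095
72.095 is ≥ 72 and < 82 → C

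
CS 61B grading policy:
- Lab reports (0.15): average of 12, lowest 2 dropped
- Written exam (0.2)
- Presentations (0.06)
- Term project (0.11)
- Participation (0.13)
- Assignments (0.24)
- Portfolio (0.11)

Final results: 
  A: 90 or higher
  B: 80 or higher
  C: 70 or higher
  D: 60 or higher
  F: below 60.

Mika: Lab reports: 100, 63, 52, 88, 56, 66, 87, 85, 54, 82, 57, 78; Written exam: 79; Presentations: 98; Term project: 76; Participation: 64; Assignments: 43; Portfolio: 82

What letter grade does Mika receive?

D

Lab reports: drop 52, 54 → average of remaining 10 = 762/10 = 76.2
Weighted total:
  Lab reports 76.2 × 0.15 = 11.43
  Written exam 79 × 0.2 = 15.8
  Presentations 98 × 0.06 = 5.88
  Term project 76 × 0.11 = 8.36
  Participation 64 × 0.13 = 8.32
  Assignments 43 × 0.24 = 10.32
  Portfolio 82 × 0.11 = 9.02
Sum = 69.13
69.13 is ≥ 60 and < 70 → D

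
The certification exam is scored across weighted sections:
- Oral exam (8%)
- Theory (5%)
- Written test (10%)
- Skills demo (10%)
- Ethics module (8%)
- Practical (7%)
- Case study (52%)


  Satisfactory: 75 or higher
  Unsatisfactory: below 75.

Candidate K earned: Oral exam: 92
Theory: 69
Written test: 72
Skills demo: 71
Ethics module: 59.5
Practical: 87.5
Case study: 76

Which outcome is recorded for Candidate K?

Weighted total:
  Oral exam 92 × 0.08 = 7.36
  Theory 69 × 0.05 = 3.45
  Written test 72 × 0.1 = 7.2
  Skills demo 71 × 0.1 = 7.1
  Ethics module 59.5 × 0.08 = 4.76
  Practical 87.5 × 0.07 = 6.125
  Case study 76 × 0.52 = 39.52
Sum = 75.515
75.515 ≥ 75 → Satisfactory

Satisfactory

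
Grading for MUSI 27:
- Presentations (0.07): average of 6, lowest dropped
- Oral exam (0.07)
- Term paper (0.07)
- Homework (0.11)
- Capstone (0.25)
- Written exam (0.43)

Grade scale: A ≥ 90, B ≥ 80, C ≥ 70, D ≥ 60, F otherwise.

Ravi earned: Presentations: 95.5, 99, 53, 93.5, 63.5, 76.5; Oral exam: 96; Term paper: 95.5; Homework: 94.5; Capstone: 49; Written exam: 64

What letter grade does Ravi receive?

Presentations: drop 53 → average of remaining 5 = 428/5 = 85.6
Weighted total:
  Presentations 85.6 × 0.07 = 5.992
  Oral exam 96 × 0.07 = 6.72
  Term paper 95.5 × 0.07 = 6.685
  Homework 94.5 × 0.11 = 10.395
  Capstone 49 × 0.25 = 12.25
  Written exam 64 × 0.43 = 27.52
Sum = 69.562
69.562 is ≥ 60 and < 70 → D

D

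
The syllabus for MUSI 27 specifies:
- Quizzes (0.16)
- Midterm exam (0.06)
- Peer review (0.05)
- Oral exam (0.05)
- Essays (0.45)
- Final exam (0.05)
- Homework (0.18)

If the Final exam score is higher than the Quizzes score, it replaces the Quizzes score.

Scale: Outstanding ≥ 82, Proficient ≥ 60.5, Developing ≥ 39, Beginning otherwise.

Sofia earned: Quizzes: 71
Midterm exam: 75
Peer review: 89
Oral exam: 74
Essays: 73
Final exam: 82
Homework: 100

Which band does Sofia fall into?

Proficient

Final exam (82) > Quizzes (71), so Quizzes counts as 82.
Weighted total:
  Quizzes 82 × 0.16 = 13.12
  Midterm exam 75 × 0.06 = 4.5
  Peer review 89 × 0.05 = 4.45
  Oral exam 74 × 0.05 = 3.7
  Essays 73 × 0.45 = 32.85
  Final exam 82 × 0.05 = 4.1
  Homework 100 × 0.18 = 18
Sum = 80.72
80.72 is ≥ 60.5 and < 82 → Proficient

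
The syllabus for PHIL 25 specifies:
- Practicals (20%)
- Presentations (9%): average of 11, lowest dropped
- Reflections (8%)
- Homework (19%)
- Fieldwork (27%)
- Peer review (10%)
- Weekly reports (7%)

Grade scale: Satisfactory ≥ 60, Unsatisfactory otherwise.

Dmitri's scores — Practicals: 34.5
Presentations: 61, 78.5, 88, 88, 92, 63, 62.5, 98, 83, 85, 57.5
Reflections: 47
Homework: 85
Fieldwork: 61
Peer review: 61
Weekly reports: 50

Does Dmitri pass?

Presentations: drop 57.5 → average of remaining 10 = 799/10 = 79.9
Weighted total:
  Practicals 34.5 × 0.2 = 6.9
  Presentations 79.9 × 0.09 = 7.191
  Reflections 47 × 0.08 = 3.76
  Homework 85 × 0.19 = 16.15
  Fieldwork 61 × 0.27 = 16.47
  Peer review 61 × 0.1 = 6.1
  Weekly reports 50 × 0.07 = 3.5
Sum = 60.071
60.071 ≥ 60 → Satisfactory

Satisfactory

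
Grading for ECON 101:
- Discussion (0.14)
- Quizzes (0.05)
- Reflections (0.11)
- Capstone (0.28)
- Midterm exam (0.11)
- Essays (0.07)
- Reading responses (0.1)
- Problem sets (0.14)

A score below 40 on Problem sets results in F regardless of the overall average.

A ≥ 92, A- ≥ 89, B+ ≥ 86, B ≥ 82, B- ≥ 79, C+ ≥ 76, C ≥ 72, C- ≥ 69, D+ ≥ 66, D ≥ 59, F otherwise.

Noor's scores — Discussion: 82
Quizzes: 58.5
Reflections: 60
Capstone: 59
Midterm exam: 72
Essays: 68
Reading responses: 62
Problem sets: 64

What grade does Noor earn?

Problem sets score 64 ≥ 40: minimum met.
Weighted total:
  Discussion 82 × 0.14 = 11.48
  Quizzes 58.5 × 0.05 = 2.925
  Reflections 60 × 0.11 = 6.6
  Capstone 59 × 0.28 = 16.52
  Midterm exam 72 × 0.11 = 7.92
  Essays 68 × 0.07 = 4.76
  Reading responses 62 × 0.1 = 6.2
  Problem sets 64 × 0.14 = 8.96
Sum = 65.365
65.365 is ≥ 59 and < 66 → D

D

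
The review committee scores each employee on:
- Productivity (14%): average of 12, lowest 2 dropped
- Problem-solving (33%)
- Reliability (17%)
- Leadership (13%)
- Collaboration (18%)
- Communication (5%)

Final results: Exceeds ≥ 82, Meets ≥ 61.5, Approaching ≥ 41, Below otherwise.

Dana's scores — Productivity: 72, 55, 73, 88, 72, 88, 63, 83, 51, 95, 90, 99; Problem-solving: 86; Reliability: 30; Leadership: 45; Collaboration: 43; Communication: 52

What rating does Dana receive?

Productivity: drop 51, 55 → average of remaining 10 = 823/10 = 82.3
Weighted total:
  Productivity 82.3 × 0.14 = 11.522
  Problem-solving 86 × 0.33 = 28.38
  Reliability 30 × 0.17 = 5.1
  Leadership 45 × 0.13 = 5.85
  Collaboration 43 × 0.18 = 7.74
  Communication 52 × 0.05 = 2.6
Sum = 61.192
61.192 is ≥ 41 and < 61.5 → Approaching

Approaching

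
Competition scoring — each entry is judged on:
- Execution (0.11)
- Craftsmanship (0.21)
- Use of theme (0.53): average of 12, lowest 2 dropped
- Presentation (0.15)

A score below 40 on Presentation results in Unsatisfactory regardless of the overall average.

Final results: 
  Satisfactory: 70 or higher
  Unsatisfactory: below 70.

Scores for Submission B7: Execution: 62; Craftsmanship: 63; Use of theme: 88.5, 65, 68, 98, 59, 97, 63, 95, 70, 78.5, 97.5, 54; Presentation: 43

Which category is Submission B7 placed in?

Use of theme: drop 54, 59 → average of remaining 10 = 820.5/10 = 82.05
Presentation score 43 ≥ 40: minimum met.
Weighted total:
  Execution 62 × 0.11 = 6.82
  Craftsmanship 63 × 0.21 = 13.23
  Use of theme 82.05 × 0.53 = 43.4865
  Presentation 43 × 0.15 = 6.45
Sum = 69.9865
69.9865 < 70 → Unsatisfactory

Unsatisfactory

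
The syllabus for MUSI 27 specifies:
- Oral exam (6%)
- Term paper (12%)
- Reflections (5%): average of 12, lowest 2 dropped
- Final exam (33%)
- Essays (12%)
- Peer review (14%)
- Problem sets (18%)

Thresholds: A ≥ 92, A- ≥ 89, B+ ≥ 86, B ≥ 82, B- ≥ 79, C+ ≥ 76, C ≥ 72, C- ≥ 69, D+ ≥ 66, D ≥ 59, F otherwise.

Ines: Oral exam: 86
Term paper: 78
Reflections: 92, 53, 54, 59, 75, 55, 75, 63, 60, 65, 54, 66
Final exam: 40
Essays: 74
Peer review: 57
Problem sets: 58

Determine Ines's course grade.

F

Reflections: drop 53, 54 → average of remaining 10 = 664/10 = 66.4
Weighted total:
  Oral exam 86 × 0.06 = 5.16
  Term paper 78 × 0.12 = 9.36
  Reflections 66.4 × 0.05 = 3.32
  Final exam 40 × 0.33 = 13.2
  Essays 74 × 0.12 = 8.88
  Peer review 57 × 0.14 = 7.98
  Problem sets 58 × 0.18 = 10.44
Sum = 58.34
58.34 < 59 → F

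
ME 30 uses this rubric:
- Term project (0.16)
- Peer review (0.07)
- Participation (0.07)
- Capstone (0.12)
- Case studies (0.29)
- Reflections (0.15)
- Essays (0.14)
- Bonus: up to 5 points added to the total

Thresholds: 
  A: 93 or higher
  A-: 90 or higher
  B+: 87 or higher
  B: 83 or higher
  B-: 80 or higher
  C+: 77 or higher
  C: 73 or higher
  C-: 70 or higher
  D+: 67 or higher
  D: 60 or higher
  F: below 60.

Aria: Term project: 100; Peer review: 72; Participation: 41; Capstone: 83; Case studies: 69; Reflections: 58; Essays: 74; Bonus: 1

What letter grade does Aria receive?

C

Weighted total:
  Term project 100 × 0.16 = 16
  Peer review 72 × 0.07 = 5.04
  Participation 41 × 0.07 = 2.87
  Capstone 83 × 0.12 = 9.96
  Case studies 69 × 0.29 = 20.01
  Reflections 58 × 0.15 = 8.7
  Essays 74 × 0.14 = 10.36
Sum = 72.94
Bonus: 72.94 + 1 = 73.94
73.94 is ≥ 73 and < 77 → C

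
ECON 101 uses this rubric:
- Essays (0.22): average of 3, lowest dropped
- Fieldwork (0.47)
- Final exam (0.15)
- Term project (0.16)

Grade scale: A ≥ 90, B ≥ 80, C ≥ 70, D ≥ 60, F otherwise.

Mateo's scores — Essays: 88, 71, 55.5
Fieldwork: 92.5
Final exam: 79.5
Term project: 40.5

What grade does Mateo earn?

Essays: drop 55.5 → average of remaining 2 = 159/2 = 79.5
Weighted total:
  Essays 79.5 × 0.22 = 17.49
  Fieldwork 92.5 × 0.47 = 43.475
  Final exam 79.5 × 0.15 = 11.925
  Term project 40.5 × 0.16 = 6.48
Sum = 79.37
79.37 is ≥ 70 and < 80 → C

C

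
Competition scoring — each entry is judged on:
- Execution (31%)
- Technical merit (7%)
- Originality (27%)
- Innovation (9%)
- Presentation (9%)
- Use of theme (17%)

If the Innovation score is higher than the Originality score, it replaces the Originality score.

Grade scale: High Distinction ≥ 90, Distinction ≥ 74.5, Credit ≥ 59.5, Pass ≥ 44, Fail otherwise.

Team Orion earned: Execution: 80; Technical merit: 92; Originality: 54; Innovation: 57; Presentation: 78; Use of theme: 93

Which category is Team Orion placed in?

Distinction

Innovation (57) > Originality (54), so Originality counts as 57.
Weighted total:
  Execution 80 × 0.31 = 24.8
  Technical merit 92 × 0.07 = 6.44
  Originality 57 × 0.27 = 15.39
  Innovation 57 × 0.09 = 5.13
  Presentation 78 × 0.09 = 7.02
  Use of theme 93 × 0.17 = 15.81
Sum = 74.59
74.59 is ≥ 74.5 and < 90 → Distinction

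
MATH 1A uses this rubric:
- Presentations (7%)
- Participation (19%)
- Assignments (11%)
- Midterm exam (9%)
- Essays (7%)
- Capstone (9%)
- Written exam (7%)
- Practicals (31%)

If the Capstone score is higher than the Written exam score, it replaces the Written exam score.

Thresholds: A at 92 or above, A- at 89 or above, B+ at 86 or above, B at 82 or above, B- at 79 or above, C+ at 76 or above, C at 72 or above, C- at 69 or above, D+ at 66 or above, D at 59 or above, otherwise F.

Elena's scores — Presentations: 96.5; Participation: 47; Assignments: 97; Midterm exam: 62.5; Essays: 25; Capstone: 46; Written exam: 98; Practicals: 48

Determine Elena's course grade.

Capstone (46) ≤ Written exam (98), so Written exam stays at 98.
Weighted total:
  Presentations 96.5 × 0.07 = 6.755
  Participation 47 × 0.19 = 8.93
  Assignments 97 × 0.11 = 10.67
  Midterm exam 62.5 × 0.09 = 5.625
  Essays 25 × 0.07 = 1.75
  Capstone 46 × 0.09 = 4.14
  Written exam 98 × 0.07 = 6.86
  Practicals 48 × 0.31 = 14.88
Sum = 59.61
59.61 is ≥ 59 and < 66 → D

D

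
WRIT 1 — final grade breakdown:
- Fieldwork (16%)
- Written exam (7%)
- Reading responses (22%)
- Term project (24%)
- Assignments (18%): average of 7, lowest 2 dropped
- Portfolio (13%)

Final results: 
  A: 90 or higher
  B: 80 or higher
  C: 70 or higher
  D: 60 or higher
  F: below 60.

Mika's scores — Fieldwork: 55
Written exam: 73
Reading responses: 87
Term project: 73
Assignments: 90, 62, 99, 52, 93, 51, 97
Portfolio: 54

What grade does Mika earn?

Assignments: drop 51, 52 → average of remaining 5 = 441/5 = 88.2
Weighted total:
  Fieldwork 55 × 0.16 = 8.8
  Written exam 73 × 0.07 = 5.11
  Reading responses 87 × 0.22 = 19.14
  Term project 73 × 0.24 = 17.52
  Assignments 88.2 × 0.18 = 15.876
  Portfolio 54 × 0.13 = 7.02
Sum = 73.466
73.466 is ≥ 70 and < 80 → C

C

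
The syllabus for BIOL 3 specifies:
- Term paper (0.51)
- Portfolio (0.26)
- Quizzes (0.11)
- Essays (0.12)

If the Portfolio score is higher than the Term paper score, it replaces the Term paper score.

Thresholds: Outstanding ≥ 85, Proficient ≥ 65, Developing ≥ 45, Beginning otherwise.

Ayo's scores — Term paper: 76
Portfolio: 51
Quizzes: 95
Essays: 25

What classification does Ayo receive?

Portfolio (51) ≤ Term paper (76), so Term paper stays at 76.
Weighted total:
  Term paper 76 × 0.51 = 38.76
  Portfolio 51 × 0.26 = 13.26
  Quizzes 95 × 0.11 = 10.45
  Essays 25 × 0.12 = 3
Sum = 65.47
65.47 is ≥ 65 and < 85 → Proficient

Proficient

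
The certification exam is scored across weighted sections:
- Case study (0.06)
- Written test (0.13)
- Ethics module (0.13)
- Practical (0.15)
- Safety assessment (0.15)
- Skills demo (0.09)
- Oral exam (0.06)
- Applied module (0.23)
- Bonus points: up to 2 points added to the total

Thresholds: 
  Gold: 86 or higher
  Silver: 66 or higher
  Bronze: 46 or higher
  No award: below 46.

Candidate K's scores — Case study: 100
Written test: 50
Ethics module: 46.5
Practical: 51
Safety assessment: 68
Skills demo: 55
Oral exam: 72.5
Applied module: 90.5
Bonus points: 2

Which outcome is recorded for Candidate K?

Silver

Weighted total:
  Case study 100 × 0.06 = 6
  Written test 50 × 0.13 = 6.5
  Ethics module 46.5 × 0.13 = 6.045
  Practical 51 × 0.15 = 7.65
  Safety assessment 68 × 0.15 = 10.2
  Skills demo 55 × 0.09 = 4.95
  Oral exam 72.5 × 0.06 = 4.35
  Applied module 90.5 × 0.23 = 20.815
Sum = 66.51
Bonus points: 66.51 + 2 = 68.51
68.51 is ≥ 66 and < 86 → Silver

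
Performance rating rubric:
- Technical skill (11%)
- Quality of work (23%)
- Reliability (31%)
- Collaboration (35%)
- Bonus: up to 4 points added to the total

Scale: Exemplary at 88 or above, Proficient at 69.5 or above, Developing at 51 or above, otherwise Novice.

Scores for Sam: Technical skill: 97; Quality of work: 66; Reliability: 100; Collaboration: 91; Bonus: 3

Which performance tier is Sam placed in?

Exemplary

Weighted total:
  Technical skill 97 × 0.11 = 10.67
  Quality of work 66 × 0.23 = 15.18
  Reliability 100 × 0.31 = 31
  Collaboration 91 × 0.35 = 31.85
Sum = 88.7
Bonus: 88.7 + 3 = 91.7
91.7 ≥ 88 → Exemplary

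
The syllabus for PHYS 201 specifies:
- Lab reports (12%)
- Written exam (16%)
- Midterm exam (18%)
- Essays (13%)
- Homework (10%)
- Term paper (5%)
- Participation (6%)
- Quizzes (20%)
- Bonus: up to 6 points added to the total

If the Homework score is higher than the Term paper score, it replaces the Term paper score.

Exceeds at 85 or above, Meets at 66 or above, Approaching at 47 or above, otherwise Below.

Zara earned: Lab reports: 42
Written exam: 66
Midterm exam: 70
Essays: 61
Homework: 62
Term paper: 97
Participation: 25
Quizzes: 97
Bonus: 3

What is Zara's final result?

Homework (62) ≤ Term paper (97), so Term paper stays at 97.
Weighted total:
  Lab reports 42 × 0.12 = 5.04
  Written exam 66 × 0.16 = 10.56
  Midterm exam 70 × 0.18 = 12.6
  Essays 61 × 0.13 = 7.93
  Homework 62 × 0.1 = 6.2
  Term paper 97 × 0.05 = 4.85
  Participation 25 × 0.06 = 1.5
  Quizzes 97 × 0.2 = 19.4
Sum = 68.08
Bonus: 68.08 + 3 = 71.08
71.08 is ≥ 66 and < 85 → Meets

Meets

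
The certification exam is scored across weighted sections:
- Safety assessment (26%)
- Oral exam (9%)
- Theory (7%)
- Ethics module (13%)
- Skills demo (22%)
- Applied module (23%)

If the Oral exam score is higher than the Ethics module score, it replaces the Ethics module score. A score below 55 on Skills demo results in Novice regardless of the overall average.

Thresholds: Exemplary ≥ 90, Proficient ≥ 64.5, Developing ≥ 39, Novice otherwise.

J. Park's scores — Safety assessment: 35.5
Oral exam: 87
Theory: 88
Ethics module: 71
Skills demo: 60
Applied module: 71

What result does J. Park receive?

Oral exam (87) > Ethics module (71), so Ethics module counts as 87.
Skills demo score 60 ≥ 55: minimum met.
Weighted total:
  Safety assessment 35.5 × 0.26 = 9.23
  Oral exam 87 × 0.09 = 7.83
  Theory 88 × 0.07 = 6.16
  Ethics module 87 × 0.13 = 11.31
  Skills demo 60 × 0.22 = 13.2
  Applied module 71 × 0.23 = 16.33
Sum = 64.06
64.06 is ≥ 39 and < 64.5 → Developing

Developing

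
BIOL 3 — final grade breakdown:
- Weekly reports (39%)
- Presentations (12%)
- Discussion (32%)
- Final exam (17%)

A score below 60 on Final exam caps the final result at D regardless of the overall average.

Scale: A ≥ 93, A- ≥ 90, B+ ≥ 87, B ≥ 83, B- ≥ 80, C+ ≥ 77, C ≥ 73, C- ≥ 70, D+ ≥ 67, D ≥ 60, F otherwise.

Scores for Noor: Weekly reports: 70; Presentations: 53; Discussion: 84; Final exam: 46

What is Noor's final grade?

D

Final exam score 46 < 60: minimum not met.
Weighted total:
  Weekly reports 70 × 0.39 = 27.3
  Presentations 53 × 0.12 = 6.36
  Discussion 84 × 0.32 = 26.88
  Final exam 46 × 0.17 = 7.82
Sum = 68.36
68.36 would be D+; cap at D applies → D.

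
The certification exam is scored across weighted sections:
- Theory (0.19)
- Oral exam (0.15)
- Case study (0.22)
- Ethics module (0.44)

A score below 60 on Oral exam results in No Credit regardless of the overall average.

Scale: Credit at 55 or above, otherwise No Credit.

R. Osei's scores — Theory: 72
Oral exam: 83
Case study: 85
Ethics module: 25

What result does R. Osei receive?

Oral exam score 83 ≥ 60: minimum met.
Weighted total:
  Theory 72 × 0.19 = 13.68
  Oral exam 83 × 0.15 = 12.45
  Case study 85 × 0.22 = 18.7
  Ethics module 25 × 0.44 = 11
Sum = 55.83
55.83 ≥ 55 → Credit

Credit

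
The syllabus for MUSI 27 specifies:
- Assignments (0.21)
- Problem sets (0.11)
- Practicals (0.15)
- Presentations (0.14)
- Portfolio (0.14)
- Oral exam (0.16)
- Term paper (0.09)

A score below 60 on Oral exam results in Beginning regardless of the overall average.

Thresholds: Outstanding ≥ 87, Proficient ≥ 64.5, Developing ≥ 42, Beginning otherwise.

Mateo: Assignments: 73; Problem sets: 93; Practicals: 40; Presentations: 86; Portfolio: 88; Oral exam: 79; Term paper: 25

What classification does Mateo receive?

Proficient

Oral exam score 79 ≥ 60: minimum met.
Weighted total:
  Assignments 73 × 0.21 = 15.33
  Problem sets 93 × 0.11 = 10.23
  Practicals 40 × 0.15 = 6
  Presentations 86 × 0.14 = 12.04
  Portfolio 88 × 0.14 = 12.32
  Oral exam 79 × 0.16 = 12.64
  Term paper 25 × 0.09 = 2.25
Sum = 70.81
70.81 is ≥ 64.5 and < 87 → Proficient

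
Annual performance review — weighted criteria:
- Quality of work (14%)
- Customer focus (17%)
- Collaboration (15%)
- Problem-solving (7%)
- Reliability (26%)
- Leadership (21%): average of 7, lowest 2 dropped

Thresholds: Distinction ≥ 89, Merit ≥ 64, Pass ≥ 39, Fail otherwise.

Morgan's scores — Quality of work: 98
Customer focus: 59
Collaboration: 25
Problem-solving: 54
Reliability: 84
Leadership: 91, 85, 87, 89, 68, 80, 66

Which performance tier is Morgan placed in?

Merit

Leadership: drop 66, 68 → average of remaining 5 = 432/5 = 86.4
Weighted total:
  Quality of work 98 × 0.14 = 13.72
  Customer focus 59 × 0.17 = 10.03
  Collaboration 25 × 0.15 = 3.75
  Problem-solving 54 × 0.07 = 3.78
  Reliability 84 × 0.26 = 21.84
  Leadership 86.4 × 0.21 = 18.144
Sum = 71.264
71.264 is ≥ 64 and < 89 → Merit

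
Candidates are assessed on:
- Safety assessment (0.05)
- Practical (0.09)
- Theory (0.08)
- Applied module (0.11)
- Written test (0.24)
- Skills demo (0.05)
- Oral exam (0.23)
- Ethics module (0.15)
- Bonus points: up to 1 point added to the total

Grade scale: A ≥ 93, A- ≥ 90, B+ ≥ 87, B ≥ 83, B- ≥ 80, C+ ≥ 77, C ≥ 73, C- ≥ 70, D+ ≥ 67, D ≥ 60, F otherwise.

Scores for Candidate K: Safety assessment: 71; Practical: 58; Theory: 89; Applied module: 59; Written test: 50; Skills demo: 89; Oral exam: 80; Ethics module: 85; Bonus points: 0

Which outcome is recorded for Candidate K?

Weighted total:
  Safety assessment 71 × 0.05 = 3.55
  Practical 58 × 0.09 = 5.22
  Theory 89 × 0.08 = 7.12
  Applied module 59 × 0.11 = 6.49
  Written test 50 × 0.24 = 12
  Skills demo 89 × 0.05 = 4.45
  Oral exam 80 × 0.23 = 18.4
  Ethics module 85 × 0.15 = 12.75
Sum = 69.98
Bonus points: 69.98 + 0 = 69.98
69.98 is ≥ 67 and < 70 → D+

D+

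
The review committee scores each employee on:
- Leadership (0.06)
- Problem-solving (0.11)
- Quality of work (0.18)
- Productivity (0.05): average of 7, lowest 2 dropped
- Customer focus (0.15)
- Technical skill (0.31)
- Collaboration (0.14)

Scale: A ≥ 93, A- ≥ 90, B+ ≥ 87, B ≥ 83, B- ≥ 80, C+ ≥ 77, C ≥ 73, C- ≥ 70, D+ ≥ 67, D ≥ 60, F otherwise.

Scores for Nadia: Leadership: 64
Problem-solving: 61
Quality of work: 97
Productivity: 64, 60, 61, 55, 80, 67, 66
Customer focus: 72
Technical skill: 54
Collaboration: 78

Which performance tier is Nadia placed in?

Productivity: drop 55, 60 → average of remaining 5 = 338/5 = 67.6
Weighted total:
  Leadership 64 × 0.06 = 3.84
  Problem-solving 61 × 0.11 = 6.71
  Quality of work 97 × 0.18 = 17.46
  Productivity 67.6 × 0.05 = 3.38
  Customer focus 72 × 0.15 = 10.8
  Technical skill 54 × 0.31 = 16.74
  Collaboration 78 × 0.14 = 10.92
Sum = 69.85
69.85 is ≥ 67 and < 70 → D+

D+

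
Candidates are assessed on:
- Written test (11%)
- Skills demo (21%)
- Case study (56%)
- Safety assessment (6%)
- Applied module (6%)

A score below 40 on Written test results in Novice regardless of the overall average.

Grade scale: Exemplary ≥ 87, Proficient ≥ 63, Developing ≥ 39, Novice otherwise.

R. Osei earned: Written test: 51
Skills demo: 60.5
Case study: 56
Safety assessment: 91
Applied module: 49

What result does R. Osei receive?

Developing

Written test score 51 ≥ 40: minimum met.
Weighted total:
  Written test 51 × 0.11 = 5.61
  Skills demo 60.5 × 0.21 = 12.705
  Case study 56 × 0.56 = 31.36
  Safety assessment 91 × 0.06 = 5.46
  Applied module 49 × 0.06 = 2.94
Sum = 58.075
58.075 is ≥ 39 and < 63 → Developing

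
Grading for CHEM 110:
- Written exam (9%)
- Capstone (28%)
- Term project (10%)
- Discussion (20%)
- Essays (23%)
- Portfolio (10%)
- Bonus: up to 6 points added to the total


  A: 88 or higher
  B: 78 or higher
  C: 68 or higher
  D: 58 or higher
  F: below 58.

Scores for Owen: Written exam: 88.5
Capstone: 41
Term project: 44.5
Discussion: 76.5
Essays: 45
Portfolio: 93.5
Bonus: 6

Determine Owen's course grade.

D

Weighted total:
  Written exam 88.5 × 0.09 = 7.965
  Capstone 41 × 0.28 = 11.48
  Term project 44.5 × 0.1 = 4.45
  Discussion 76.5 × 0.2 = 15.3
  Essays 45 × 0.23 = 10.35
  Portfolio 93.5 × 0.1 = 9.35
Sum = 58.895
Bonus: 58.895 + 6 = 64.895
64.895 is ≥ 58 and < 68 → D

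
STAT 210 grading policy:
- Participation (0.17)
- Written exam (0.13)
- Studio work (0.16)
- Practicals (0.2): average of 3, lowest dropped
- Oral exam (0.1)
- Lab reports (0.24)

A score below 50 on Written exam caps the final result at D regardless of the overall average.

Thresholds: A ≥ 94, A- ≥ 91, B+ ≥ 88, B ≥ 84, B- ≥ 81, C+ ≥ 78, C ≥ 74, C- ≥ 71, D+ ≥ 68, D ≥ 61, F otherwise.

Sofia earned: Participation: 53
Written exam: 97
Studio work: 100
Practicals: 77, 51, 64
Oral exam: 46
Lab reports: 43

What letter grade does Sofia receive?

Practicals: drop 51 → average of remaining 2 = 141/2 = 70.5
Written exam score 97 ≥ 50: minimum met.
Weighted total:
  Participation 53 × 0.17 = 9.01
  Written exam 97 × 0.13 = 12.61
  Studio work 100 × 0.16 = 16
  Practicals 70.5 × 0.2 = 14.1
  Oral exam 46 × 0.1 = 4.6
  Lab reports 43 × 0.24 = 10.32
Sum = 66.64
66.64 is ≥ 61 and < 68 → D

D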